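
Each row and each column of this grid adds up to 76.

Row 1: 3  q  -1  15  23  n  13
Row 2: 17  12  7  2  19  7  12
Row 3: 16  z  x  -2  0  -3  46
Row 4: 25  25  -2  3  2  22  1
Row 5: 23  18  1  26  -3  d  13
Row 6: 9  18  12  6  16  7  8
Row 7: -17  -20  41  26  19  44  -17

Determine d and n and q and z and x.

Row 5: 23 + 18 + 1 + 26 − 3 + 13 = 78, so its missing entry is 76 − 78 = -2.
Column 6: 7 − 3 + 22 − 2 + 7 + 44 = 75, so its missing entry is 76 − 75 = 1.
Row 1: 3 − 1 + 15 + 23 + 1 + 13 = 54, so its missing entry is 76 − 54 = 22.
Column 2: 22 + 12 + 25 + 18 + 18 − 20 = 75, so its missing entry is 76 − 75 = 1.
Row 3: 16 + 1 − 2 + 0 − 3 + 46 = 58, so its missing entry is 76 − 58 = 18.

d = -2, n = 1, q = 22, z = 1, x = 18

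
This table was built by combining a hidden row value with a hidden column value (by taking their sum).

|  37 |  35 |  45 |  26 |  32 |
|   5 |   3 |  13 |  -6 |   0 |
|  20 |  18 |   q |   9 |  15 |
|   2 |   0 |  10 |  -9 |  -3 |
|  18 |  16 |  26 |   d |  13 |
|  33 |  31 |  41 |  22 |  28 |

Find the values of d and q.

d = 7, q = 28

The difference between any two rows is the same in every column — this is an addition table with the headers hidden.
Row 5 minus row 1 is 13 − 32 = -19, so its entry in column 4 is 26 + (-19) = 7.
Row 3 minus row 1 is 15 − 32 = -17, so its entry in column 3 is 45 + (-17) = 28.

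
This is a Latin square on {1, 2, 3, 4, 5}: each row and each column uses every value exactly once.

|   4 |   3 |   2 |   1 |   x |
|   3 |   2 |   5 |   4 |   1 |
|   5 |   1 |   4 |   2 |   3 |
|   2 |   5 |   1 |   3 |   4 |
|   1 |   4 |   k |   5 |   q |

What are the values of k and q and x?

k = 3, q = 2, x = 5

At (row 1, col 5): row 1 already has {1, 2, 3, 4}, so the value is 5.
For row 5, column 5: column 5 already has {1, 3, 4, 5}; that leaves 2.
At (row 5, col 3): row 5 already has {1, 2, 4, 5}, so the value is 3.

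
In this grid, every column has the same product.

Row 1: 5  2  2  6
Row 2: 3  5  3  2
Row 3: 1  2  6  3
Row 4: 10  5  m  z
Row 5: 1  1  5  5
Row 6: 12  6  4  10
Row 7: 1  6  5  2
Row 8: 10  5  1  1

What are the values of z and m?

z = 5, m = 5

Columns 1 and 2 each multiply to 18000, so every column has product 18000.
Column 4: 6×2×3×5×10×2×1 = 3600, so the missing entry is 18000 ÷ 3600 = 5.
Column 3: 2×3×6×5×4×5×1 = 3600, so the missing entry is 18000 ÷ 3600 = 5.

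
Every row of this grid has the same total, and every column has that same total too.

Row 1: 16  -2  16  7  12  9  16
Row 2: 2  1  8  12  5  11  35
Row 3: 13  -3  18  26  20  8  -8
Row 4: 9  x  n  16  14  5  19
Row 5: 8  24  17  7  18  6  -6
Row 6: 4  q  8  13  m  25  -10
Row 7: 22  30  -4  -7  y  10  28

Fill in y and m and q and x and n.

Rows 1 and 2 both sum to 74, so that's the common total.
Row 7: 22 + 30 − 4 − 7 + 10 + 28 = 79, so its missing entry is 74 − 79 = -5.
Column 5: 12 + 5 + 20 + 14 + 18 − 5 = 64, so its missing entry is 74 − 64 = 10.
Row 6: 4 + 8 + 13 + 10 + 25 − 10 = 50, so its missing entry is 74 − 50 = 24.
Column 2: -2 + 1 − 3 + 24 + 24 + 30 = 74, so its missing entry is 74 − 74 = 0.
Row 4: 9 + 0 + 16 + 14 + 5 + 19 = 63, so its missing entry is 74 − 63 = 11.

y = -5, m = 10, q = 24, x = 0, n = 11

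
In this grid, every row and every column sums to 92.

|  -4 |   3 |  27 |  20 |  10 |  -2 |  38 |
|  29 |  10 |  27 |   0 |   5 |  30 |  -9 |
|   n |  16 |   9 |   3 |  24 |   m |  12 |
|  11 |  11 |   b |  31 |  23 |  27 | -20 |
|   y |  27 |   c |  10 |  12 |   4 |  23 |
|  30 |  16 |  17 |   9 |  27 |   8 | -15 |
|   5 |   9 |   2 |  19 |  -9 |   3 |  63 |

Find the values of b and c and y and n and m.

Row 4 has 11 + 11 + 31 + 23 + 27 − 20 = 83; the blank must be 92 − 83 = 9.
Column 3 has 27 + 27 + 9 + 9 + 17 + 2 = 91; the blank must be 92 − 91 = 1.
Row 5 has 27 + 1 + 10 + 12 + 4 + 23 = 77; the blank must be 92 − 77 = 15.
Column 1 has -4 + 29 + 11 + 15 + 30 + 5 = 86; the blank must be 92 − 86 = 6.
Row 3 has 6 + 16 + 9 + 3 + 24 + 12 = 70; the blank must be 92 − 70 = 22.

b = 9, c = 1, y = 15, n = 6, m = 22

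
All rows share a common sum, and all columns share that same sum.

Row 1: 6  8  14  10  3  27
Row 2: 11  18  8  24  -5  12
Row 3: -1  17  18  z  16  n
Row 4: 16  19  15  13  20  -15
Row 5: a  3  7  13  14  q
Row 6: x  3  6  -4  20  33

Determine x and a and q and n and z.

x = 10, a = 26, q = 5, n = 6, z = 12

Rows 1 and 2 both sum to 68, so that's the common total.
Column 4: 10 + 24 + 13 + 13 − 4 = 56, so its missing entry is 68 − 56 = 12.
Row 6: 3 + 6 − 4 + 20 + 33 = 58, so its missing entry is 68 − 58 = 10.
Column 1: 6 + 11 − 1 + 16 + 10 = 42, so its missing entry is 68 − 42 = 26.
Row 5: 26 + 3 + 7 + 13 + 14 = 63, so its missing entry is 68 − 63 = 5.
Row 3: -1 + 17 + 18 + 12 + 16 = 62, so its missing entry is 68 − 62 = 6.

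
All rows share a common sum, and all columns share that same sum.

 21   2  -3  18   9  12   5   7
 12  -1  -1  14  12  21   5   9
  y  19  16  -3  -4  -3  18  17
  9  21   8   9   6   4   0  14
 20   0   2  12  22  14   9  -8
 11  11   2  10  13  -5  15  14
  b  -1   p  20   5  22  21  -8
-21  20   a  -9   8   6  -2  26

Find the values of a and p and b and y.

a = 43, p = 4, b = 8, y = 11

Rows 1 and 2 both sum to 71, so that's the common total.
Row 3: 19 + 16 − 3 − 4 − 3 + 18 + 17 = 60, so its missing entry is 71 − 60 = 11.
Row 8: -21 + 20 − 9 + 8 + 6 − 2 + 26 = 28, so its missing entry is 71 − 28 = 43.
Column 3: -3 − 1 + 16 + 8 + 2 + 2 + 43 = 67, so its missing entry is 71 − 67 = 4.
Row 7: -1 + 4 + 20 + 5 + 22 + 21 − 8 = 63, so its missing entry is 71 − 63 = 8.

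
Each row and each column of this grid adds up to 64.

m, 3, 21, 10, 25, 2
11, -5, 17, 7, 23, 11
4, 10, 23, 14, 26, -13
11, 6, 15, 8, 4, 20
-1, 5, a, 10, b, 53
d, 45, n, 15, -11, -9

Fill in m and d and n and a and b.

Column 5: 25 + 23 + 26 + 4 − 11 = 67, so its missing entry is 64 − 67 = -3.
Row 1: 3 + 21 + 10 + 25 + 2 = 61, so its missing entry is 64 − 61 = 3.
Row 5: -1 + 5 + 10 − 3 + 53 = 64, so its missing entry is 64 − 64 = 0.
Column 1: 3 + 11 + 4 + 11 − 1 = 28, so its missing entry is 64 − 28 = 36.
Row 6: 36 + 45 + 15 − 11 − 9 = 76, so its missing entry is 64 − 76 = -12.

m = 3, d = 36, n = -12, a = 0, b = -3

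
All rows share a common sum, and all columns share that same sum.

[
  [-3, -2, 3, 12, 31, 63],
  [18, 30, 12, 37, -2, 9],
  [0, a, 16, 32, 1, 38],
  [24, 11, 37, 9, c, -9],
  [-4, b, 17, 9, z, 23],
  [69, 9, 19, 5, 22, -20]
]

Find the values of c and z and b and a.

Rows 1 and 2 both sum to 104, so that's the common total.
Row 3: 0 + 16 + 32 + 1 + 38 = 87, so its missing entry is 104 − 87 = 17.
Column 2: -2 + 30 + 17 + 11 + 9 = 65, so its missing entry is 104 − 65 = 39.
Row 5: -4 + 39 + 17 + 9 + 23 = 84, so its missing entry is 104 − 84 = 20.
Row 4: 24 + 11 + 37 + 9 − 9 = 72, so its missing entry is 104 − 72 = 32.

c = 32, z = 20, b = 39, a = 17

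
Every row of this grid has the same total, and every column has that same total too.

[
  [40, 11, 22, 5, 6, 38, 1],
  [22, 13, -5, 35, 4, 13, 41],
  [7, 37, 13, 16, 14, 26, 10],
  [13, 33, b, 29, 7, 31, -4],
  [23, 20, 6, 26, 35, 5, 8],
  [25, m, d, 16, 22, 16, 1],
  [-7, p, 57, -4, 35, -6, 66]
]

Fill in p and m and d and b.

p = -18, m = 27, d = 16, b = 14

Rows 1 and 2 both sum to 123, so that's the common total.
Row 7: -7 + 57 − 4 + 35 − 6 + 66 = 141, so its missing entry is 123 − 141 = -18.
Row 4: 13 + 33 + 29 + 7 + 31 − 4 = 109, so its missing entry is 123 − 109 = 14.
Column 2: 11 + 13 + 37 + 33 + 20 − 18 = 96, so its missing entry is 123 − 96 = 27.
Row 6: 25 + 27 + 16 + 22 + 16 + 1 = 107, so its missing entry is 123 − 107 = 16.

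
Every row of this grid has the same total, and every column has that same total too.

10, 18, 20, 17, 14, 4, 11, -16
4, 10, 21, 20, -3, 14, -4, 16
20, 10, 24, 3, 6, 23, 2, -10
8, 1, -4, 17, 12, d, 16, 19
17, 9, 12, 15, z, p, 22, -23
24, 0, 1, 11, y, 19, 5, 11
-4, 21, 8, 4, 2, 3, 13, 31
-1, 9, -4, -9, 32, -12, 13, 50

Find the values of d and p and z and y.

d = 9, p = 18, z = 8, y = 7

Rows 1 and 2 both sum to 78, so that's the common total.
Row 6 has 24 + 0 + 1 + 11 + 19 + 5 + 11 = 71; the blank must be 78 − 71 = 7.
Column 5 has 14 − 3 + 6 + 12 + 7 + 2 + 32 = 70; the blank must be 78 − 70 = 8.
Row 5 has 17 + 9 + 12 + 15 + 8 + 22 − 23 = 60; the blank must be 78 − 60 = 18.
Row 4 has 8 + 1 − 4 + 17 + 12 + 16 + 19 = 69; the blank must be 78 − 69 = 9.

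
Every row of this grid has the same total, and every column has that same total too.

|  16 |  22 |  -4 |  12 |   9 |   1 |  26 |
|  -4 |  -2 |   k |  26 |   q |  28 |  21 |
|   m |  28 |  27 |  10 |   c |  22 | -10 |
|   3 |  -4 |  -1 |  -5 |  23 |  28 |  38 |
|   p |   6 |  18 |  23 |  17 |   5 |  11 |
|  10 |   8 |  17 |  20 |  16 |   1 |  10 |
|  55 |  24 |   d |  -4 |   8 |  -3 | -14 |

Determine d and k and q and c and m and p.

d = 16, k = 9, q = 4, c = 5, m = 0, p = 2

Rows 1 and 4 both sum to 82, so that's the common total.
Row 7 has 55 + 24 − 4 + 8 − 3 − 14 = 66; the blank must be 82 − 66 = 16.
Column 3 has -4 + 27 − 1 + 18 + 17 + 16 = 73; the blank must be 82 − 73 = 9.
Row 5 has 6 + 18 + 23 + 17 + 5 + 11 = 80; the blank must be 82 − 80 = 2.
Column 1 has 16 − 4 + 3 + 2 + 10 + 55 = 82; the blank must be 82 − 82 = 0.
Row 3 has 0 + 28 + 27 + 10 + 22 − 10 = 77; the blank must be 82 − 77 = 5.
Row 2 has -4 − 2 + 9 + 26 + 28 + 21 = 78; the blank must be 82 − 78 = 4.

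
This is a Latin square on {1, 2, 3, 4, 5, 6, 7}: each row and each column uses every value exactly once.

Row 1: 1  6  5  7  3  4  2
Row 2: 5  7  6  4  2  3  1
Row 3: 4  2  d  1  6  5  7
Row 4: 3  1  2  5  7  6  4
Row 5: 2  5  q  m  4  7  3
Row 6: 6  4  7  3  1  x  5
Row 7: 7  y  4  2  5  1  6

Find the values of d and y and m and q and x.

d = 3, y = 3, m = 6, q = 1, x = 2

For row 6, column 6: row 6 already has {1, 3, 4, 5, 6, 7}; that leaves 2.
At (row 5, col 4): column 4 already has {1, 2, 3, 4, 5, 7}, so the value is 6.
At (row 7, col 2): row 7 already has {1, 2, 4, 5, 6, 7}, so the value is 3.
For row 5, column 3: row 5 already has {2, 3, 4, 5, 6, 7}; that leaves 1.
At (row 3, col 3): row 3 already has {1, 2, 4, 5, 6, 7}, so the value is 3.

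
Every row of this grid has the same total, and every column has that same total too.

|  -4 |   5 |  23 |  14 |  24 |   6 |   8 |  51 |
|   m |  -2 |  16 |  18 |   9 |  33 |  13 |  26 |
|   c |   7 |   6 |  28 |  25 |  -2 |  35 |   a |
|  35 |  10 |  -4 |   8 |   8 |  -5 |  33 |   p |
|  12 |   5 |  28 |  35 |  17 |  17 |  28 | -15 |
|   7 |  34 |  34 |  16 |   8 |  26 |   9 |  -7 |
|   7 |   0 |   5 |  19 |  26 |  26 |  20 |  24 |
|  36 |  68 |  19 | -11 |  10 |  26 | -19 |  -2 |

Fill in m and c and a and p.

Rows 1 and 5 both sum to 127, so that's the common total.
Row 2 has -2 + 16 + 18 + 9 + 33 + 13 + 26 = 113; the blank must be 127 − 113 = 14.
Row 4 has 35 + 10 − 4 + 8 + 8 − 5 + 33 = 85; the blank must be 127 − 85 = 42.
Column 1 has -4 + 14 + 35 + 12 + 7 + 7 + 36 = 107; the blank must be 127 − 107 = 20.
Row 3 has 20 + 7 + 6 + 28 + 25 − 2 + 35 = 119; the blank must be 127 − 119 = 8.

m = 14, c = 20, a = 8, p = 42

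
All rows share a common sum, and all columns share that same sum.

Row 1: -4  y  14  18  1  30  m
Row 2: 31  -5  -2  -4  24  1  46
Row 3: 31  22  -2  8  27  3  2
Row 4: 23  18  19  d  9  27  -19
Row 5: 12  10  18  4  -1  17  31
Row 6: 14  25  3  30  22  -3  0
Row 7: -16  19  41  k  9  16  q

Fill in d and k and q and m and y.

d = 14, k = 21, q = 1, m = 30, y = 2

Rows 2 and 3 both sum to 91, so that's the common total.
Column 2: -5 + 22 + 18 + 10 + 25 + 19 = 89, so its missing entry is 91 − 89 = 2.
Row 1: -4 + 2 + 14 + 18 + 1 + 30 = 61, so its missing entry is 91 − 61 = 30.
Row 4: 23 + 18 + 19 + 9 + 27 − 19 = 77, so its missing entry is 91 − 77 = 14.
Column 7: 30 + 46 + 2 − 19 + 31 + 0 = 90, so its missing entry is 91 − 90 = 1.
Row 7: -16 + 19 + 41 + 9 + 16 + 1 = 70, so its missing entry is 91 − 70 = 21.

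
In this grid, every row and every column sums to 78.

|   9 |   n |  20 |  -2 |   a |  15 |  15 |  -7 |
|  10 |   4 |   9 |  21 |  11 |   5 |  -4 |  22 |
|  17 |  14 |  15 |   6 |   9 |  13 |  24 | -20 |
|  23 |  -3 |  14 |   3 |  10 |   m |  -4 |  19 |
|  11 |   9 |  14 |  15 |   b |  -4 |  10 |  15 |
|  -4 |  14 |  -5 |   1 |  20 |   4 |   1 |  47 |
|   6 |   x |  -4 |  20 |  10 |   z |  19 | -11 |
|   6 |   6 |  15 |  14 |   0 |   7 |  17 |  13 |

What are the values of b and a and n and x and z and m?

b = 8, a = 10, n = 18, x = 16, z = 22, m = 16

Row 5 has 11 + 9 + 14 + 15 − 4 + 10 + 15 = 70; the blank must be 78 − 70 = 8.
Column 5 has 11 + 9 + 10 + 8 + 20 + 10 + 0 = 68; the blank must be 78 − 68 = 10.
Row 1 has 9 + 20 − 2 + 10 + 15 + 15 − 7 = 60; the blank must be 78 − 60 = 18.
Column 2 has 18 + 4 + 14 − 3 + 9 + 14 + 6 = 62; the blank must be 78 − 62 = 16.
Row 7 has 6 + 16 − 4 + 20 + 10 + 19 − 11 = 56; the blank must be 78 − 56 = 22.
Row 4 has 23 − 3 + 14 + 3 + 10 − 4 + 19 = 62; the blank must be 78 − 62 = 16.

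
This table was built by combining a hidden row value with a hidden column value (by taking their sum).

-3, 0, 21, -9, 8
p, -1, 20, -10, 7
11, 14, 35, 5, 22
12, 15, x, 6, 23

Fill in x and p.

The difference between any two rows is the same in every column — this is an addition table with the headers hidden.
Row 4 minus row 1 is 15 − 0 = 15, so its entry in column 3 is 21 + 15 = 36.
Row 2 minus row 1 is -1 − 0 = -1, so its entry in column 1 is -3 + (-1) = -4.

x = 36, p = -4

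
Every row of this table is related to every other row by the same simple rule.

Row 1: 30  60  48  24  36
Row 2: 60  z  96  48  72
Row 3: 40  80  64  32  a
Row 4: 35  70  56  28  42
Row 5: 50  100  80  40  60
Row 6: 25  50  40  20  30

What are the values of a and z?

a = 48, z = 120

Each row is a constant multiple of every other row — this is a multiplication table with the headers hidden.
Row 3 is 64/48 = 4/3 times row 1, so its entry in column 5 is 36 × 4/3 = 48.
Row 2 is 96/48 = 2/1 times row 1, so its entry in column 2 is 60 × 2/1 = 120.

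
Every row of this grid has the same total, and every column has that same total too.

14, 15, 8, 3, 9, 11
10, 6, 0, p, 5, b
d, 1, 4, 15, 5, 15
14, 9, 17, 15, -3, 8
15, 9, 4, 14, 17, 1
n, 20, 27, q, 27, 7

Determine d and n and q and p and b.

d = 20, n = -13, q = -8, p = 21, b = 18

Rows 1 and 4 both sum to 60, so that's the common total.
The known cells in column 6 total 42, leaving 60 − 42 = 18 for the blank.
The known cells in row 3 total 40, leaving 60 − 40 = 20 for the blank.
The known cells in column 1 total 73, leaving 60 − 73 = -13 for the blank.
The known cells in row 6 total 68, leaving 60 − 68 = -8 for the blank.
The known cells in row 2 total 39, leaving 60 − 39 = 21 for the blank.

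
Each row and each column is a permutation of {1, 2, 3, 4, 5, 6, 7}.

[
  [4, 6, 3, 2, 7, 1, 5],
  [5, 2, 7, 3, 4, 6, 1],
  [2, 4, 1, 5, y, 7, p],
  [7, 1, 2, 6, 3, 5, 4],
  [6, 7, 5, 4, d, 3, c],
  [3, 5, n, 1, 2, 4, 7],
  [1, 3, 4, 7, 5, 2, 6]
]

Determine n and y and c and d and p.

For row 6, column 3: row 6 already has {1, 2, 3, 4, 5, 7}; that leaves 6.
At (row 5, col 5): row 5 is missing {1, 2} and column 5 is missing {1, 6}, so the value is 1.
For row 3, column 5: column 5 already has {1, 2, 3, 4, 5, 7}; that leaves 6.
For row 5, column 7: row 5 already has {1, 3, 4, 5, 6, 7}; that leaves 2.
At (row 3, col 7): row 3 already has {1, 2, 4, 5, 6, 7}, so the value is 3.

n = 6, y = 6, c = 2, d = 1, p = 3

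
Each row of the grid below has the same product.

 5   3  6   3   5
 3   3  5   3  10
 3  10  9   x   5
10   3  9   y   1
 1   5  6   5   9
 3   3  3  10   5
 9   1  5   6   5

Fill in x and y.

x = 1, y = 5

Rows 1 and 7 each multiply to 1350, so every row has product 1350.
Row 3: 3×10×9×5 = 1350, so the missing entry is 1350 ÷ 1350 = 1.
Row 4: 10×3×9×1 = 270, so the missing entry is 1350 ÷ 270 = 5.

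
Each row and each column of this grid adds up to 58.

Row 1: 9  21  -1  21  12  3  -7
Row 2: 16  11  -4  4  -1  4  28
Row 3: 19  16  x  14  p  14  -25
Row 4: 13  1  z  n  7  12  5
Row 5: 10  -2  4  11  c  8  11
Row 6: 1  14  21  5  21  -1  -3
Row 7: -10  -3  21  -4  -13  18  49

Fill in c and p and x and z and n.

Row 5: 10 − 2 + 4 + 11 + 8 + 11 = 42, so its missing entry is 58 − 42 = 16.
Column 5: 12 − 1 + 7 + 16 + 21 − 13 = 42, so its missing entry is 58 − 42 = 16.
Column 4: 21 + 4 + 14 + 11 + 5 − 4 = 51, so its missing entry is 58 − 51 = 7.
Row 3: 19 + 16 + 14 + 16 + 14 − 25 = 54, so its missing entry is 58 − 54 = 4.
Row 4: 13 + 1 + 7 + 7 + 12 + 5 = 45, so its missing entry is 58 − 45 = 13.

c = 16, p = 16, x = 4, z = 13, n = 7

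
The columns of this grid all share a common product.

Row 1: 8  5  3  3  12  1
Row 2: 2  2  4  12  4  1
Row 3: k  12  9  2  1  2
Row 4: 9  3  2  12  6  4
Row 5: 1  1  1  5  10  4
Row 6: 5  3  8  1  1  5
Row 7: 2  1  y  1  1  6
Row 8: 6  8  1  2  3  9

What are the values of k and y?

Columns 2 and 6 each multiply to 8640, so every column has product 8640.
Column 1: 8×2×9×1×5×2×6 = 8640, so the missing entry is 8640 ÷ 8640 = 1.
Column 3: 3×4×9×2×1×8×1 = 1728, so the missing entry is 8640 ÷ 1728 = 5.

k = 1, y = 5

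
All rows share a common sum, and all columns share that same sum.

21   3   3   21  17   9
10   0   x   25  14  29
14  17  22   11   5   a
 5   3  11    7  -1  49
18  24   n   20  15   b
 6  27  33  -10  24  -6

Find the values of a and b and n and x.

a = 5, b = -12, n = 9, x = -4

Rows 1 and 4 both sum to 74, so that's the common total.
Row 2: 10 + 0 + 25 + 14 + 29 = 78, so its missing entry is 74 − 78 = -4.
Row 3: 14 + 17 + 22 + 11 + 5 = 69, so its missing entry is 74 − 69 = 5.
Column 6: 9 + 29 + 5 + 49 − 6 = 86, so its missing entry is 74 − 86 = -12.
Row 5: 18 + 24 + 20 + 15 − 12 = 65, so its missing entry is 74 − 65 = 9.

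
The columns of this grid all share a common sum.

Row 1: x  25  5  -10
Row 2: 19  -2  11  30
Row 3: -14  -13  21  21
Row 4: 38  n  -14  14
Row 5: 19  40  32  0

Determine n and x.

The complete columns each total 55.
Column 2 is missing 55 − 50 = 5 (since 25 − 2 − 13 + 40 = 50).
Column 1 is missing 55 − 62 = -7 (since 19 − 14 + 38 + 19 = 62).

n = 5, x = -7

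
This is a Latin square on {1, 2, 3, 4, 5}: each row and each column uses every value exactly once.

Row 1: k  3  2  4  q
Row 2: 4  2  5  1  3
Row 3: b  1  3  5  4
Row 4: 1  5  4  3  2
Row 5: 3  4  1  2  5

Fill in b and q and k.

For row 3, column 1: row 3 already has {1, 3, 4, 5}; that leaves 2.
At (row 1, col 1): column 1 already has {1, 2, 3, 4}, so the value is 5.
Cell (1,5): row 1 already has {2, 3, 4, 5} → 1.

b = 2, q = 1, k = 5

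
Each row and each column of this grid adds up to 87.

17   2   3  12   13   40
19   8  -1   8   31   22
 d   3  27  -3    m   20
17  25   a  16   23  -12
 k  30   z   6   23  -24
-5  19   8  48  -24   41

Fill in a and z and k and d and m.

a = 18, z = 32, k = 20, d = 19, m = 21

The known cells in column 5 total 66, leaving 87 − 66 = 21 for the blank.
The known cells in row 3 total 68, leaving 87 − 68 = 19 for the blank.
The known cells in column 1 total 67, leaving 87 − 67 = 20 for the blank.
The known cells in row 5 total 55, leaving 87 − 55 = 32 for the blank.
The known cells in row 4 total 69, leaving 87 − 69 = 18 for the blank.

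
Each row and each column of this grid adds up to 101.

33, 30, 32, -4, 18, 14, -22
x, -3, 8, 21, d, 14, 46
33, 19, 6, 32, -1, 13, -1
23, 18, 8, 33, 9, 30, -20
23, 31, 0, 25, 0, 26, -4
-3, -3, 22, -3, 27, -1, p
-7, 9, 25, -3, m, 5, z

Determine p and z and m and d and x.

p = 62, z = 40, m = 32, d = 16, x = -1

The known cells in column 1 total 102, leaving 101 − 102 = -1 for the blank.
The known cells in row 2 total 85, leaving 101 − 85 = 16 for the blank.
The known cells in column 5 total 69, leaving 101 − 69 = 32 for the blank.
The known cells in row 6 total 39, leaving 101 − 39 = 62 for the blank.
The known cells in row 7 total 61, leaving 101 − 61 = 40 for the blank.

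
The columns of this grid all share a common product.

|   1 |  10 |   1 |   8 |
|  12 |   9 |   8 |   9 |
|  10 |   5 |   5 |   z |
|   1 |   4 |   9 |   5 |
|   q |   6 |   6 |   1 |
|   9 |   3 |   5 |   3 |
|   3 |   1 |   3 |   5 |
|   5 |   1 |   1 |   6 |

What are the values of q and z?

Columns 2 and 3 each multiply to 32400, so every column has product 32400.
Column 1: 1×12×10×1×9×3×5 = 16200, so the missing entry is 32400 ÷ 16200 = 2.
Column 4: 8×9×5×1×3×5×6 = 32400, so the missing entry is 32400 ÷ 32400 = 1.

q = 2, z = 1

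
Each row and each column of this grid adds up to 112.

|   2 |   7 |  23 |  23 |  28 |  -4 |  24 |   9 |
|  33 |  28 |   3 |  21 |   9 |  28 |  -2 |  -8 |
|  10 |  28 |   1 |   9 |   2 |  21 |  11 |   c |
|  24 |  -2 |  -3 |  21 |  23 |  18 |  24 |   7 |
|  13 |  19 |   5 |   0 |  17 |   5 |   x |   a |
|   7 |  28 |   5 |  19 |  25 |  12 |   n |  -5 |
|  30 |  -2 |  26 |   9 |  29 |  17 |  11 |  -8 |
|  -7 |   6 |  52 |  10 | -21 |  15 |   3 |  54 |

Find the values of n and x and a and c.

The known cells in row 6 total 91, leaving 112 − 91 = 21 for the blank.
The known cells in column 7 total 92, leaving 112 − 92 = 20 for the blank.
The known cells in row 5 total 79, leaving 112 − 79 = 33 for the blank.
The known cells in row 3 total 82, leaving 112 − 82 = 30 for the blank.

n = 21, x = 20, a = 33, c = 30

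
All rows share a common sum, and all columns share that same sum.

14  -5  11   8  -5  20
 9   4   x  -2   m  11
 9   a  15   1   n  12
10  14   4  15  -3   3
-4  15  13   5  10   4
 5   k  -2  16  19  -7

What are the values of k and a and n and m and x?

Rows 1 and 4 both sum to 43, so that's the common total.
Column 3: 11 + 15 + 4 + 13 − 2 = 41, so its missing entry is 43 − 41 = 2.
Row 6: 5 − 2 + 16 + 19 − 7 = 31, so its missing entry is 43 − 31 = 12.
Column 2: -5 + 4 + 14 + 15 + 12 = 40, so its missing entry is 43 − 40 = 3.
Row 3: 9 + 3 + 15 + 1 + 12 = 40, so its missing entry is 43 − 40 = 3.
Row 2: 9 + 4 + 2 − 2 + 11 = 24, so its missing entry is 43 − 24 = 19.

k = 12, a = 3, n = 3, m = 19, x = 2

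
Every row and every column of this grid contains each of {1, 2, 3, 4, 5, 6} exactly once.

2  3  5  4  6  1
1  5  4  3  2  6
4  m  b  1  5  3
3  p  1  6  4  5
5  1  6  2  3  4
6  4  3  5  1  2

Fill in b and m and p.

Cell (4,2): row 4 already has {1, 3, 4, 5, 6} → 2.
At (row 3, col 2): column 2 already has {1, 2, 3, 4, 5}, so the value is 6.
For row 3, column 3: row 3 already has {1, 3, 4, 5, 6}; that leaves 2.

b = 2, m = 6, p = 2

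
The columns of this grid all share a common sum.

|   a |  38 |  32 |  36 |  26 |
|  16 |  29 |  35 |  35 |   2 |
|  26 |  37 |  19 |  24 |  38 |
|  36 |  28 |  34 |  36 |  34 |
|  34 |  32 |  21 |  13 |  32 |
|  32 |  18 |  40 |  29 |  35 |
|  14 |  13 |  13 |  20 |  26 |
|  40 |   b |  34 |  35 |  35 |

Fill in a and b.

Columns 4 and 5 both add up to 228, so every column sums to 228.
Column 1: 16 + 26 + 36 + 34 + 32 + 14 + 40 = 198, so the missing entry is 228 − 198 = 30.
Column 2: 38 + 29 + 37 + 28 + 32 + 18 + 13 = 195, so the missing entry is 228 − 195 = 33.

a = 30, b = 33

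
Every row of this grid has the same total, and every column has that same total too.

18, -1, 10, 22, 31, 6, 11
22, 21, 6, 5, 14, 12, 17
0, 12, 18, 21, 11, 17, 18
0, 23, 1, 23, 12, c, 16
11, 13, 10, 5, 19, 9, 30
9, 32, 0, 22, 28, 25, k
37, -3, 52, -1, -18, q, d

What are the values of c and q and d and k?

Rows 1 and 2 both sum to 97, so that's the common total.
Row 6: 9 + 32 + 0 + 22 + 28 + 25 = 116, so its missing entry is 97 − 116 = -19.
Column 7: 11 + 17 + 18 + 16 + 30 − 19 = 73, so its missing entry is 97 − 73 = 24.
Row 7: 37 − 3 + 52 − 1 − 18 + 24 = 91, so its missing entry is 97 − 91 = 6.
Row 4: 0 + 23 + 1 + 23 + 12 + 16 = 75, so its missing entry is 97 − 75 = 22.

c = 22, q = 6, d = 24, k = -19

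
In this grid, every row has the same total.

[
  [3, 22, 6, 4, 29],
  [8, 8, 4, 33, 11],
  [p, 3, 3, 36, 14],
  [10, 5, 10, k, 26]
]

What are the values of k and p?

k = 13, p = 8

Rows 1 and 2 both add up to 64, so every row sums to 64.
Row 4: 10 + 5 + 10 + 26 = 51, so the missing entry is 64 − 51 = 13.
Row 3: 3 + 3 + 36 + 14 = 56, so the missing entry is 64 − 56 = 8.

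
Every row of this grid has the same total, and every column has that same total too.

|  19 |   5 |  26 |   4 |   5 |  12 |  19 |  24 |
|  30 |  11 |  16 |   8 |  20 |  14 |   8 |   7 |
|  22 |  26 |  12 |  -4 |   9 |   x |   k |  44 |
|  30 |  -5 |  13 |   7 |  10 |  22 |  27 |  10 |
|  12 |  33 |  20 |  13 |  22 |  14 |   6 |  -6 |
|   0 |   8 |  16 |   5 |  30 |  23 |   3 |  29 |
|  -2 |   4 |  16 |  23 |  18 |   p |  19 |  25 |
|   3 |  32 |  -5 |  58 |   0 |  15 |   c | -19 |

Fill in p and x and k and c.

p = 11, x = 3, k = 2, c = 30

Rows 1 and 2 both sum to 114, so that's the common total.
Row 8 has 3 + 32 − 5 + 58 + 0 + 15 − 19 = 84; the blank must be 114 − 84 = 30.
Column 7 has 19 + 8 + 27 + 6 + 3 + 19 + 30 = 112; the blank must be 114 − 112 = 2.
Row 3 has 22 + 26 + 12 − 4 + 9 + 2 + 44 = 111; the blank must be 114 − 111 = 3.
Row 7 has -2 + 4 + 16 + 23 + 18 + 19 + 25 = 103; the blank must be 114 − 103 = 11.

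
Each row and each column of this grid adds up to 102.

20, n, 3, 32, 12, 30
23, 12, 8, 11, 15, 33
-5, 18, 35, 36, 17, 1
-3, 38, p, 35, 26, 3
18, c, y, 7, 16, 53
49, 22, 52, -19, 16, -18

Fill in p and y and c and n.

p = 3, y = 1, c = 7, n = 5

Row 1: 20 + 3 + 32 + 12 + 30 = 97, so its missing entry is 102 − 97 = 5.
Row 4: -3 + 38 + 35 + 26 + 3 = 99, so its missing entry is 102 − 99 = 3.
Column 2: 5 + 12 + 18 + 38 + 22 = 95, so its missing entry is 102 − 95 = 7.
Row 5: 18 + 7 + 7 + 16 + 53 = 101, so its missing entry is 102 − 101 = 1.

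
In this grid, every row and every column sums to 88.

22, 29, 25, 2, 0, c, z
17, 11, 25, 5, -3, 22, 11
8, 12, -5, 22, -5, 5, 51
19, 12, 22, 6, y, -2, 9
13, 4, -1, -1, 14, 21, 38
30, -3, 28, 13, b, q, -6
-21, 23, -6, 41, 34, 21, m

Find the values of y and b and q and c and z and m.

The known cells in row 4 total 66, leaving 88 − 66 = 22 for the blank.
The known cells in column 5 total 62, leaving 88 − 62 = 26 for the blank.
The known cells in row 6 total 88, leaving 88 − 88 = 0 for the blank.
The known cells in column 6 total 67, leaving 88 − 67 = 21 for the blank.
The known cells in row 1 total 99, leaving 88 − 99 = -11 for the blank.
The known cells in row 7 total 92, leaving 88 − 92 = -4 for the blank.

y = 22, b = 26, q = 0, c = 21, z = -11, m = -4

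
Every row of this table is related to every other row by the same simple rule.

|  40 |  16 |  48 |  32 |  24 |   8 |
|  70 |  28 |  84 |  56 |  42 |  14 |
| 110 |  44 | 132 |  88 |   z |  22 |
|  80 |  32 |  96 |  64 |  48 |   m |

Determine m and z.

m = 16, z = 66

Each row is a constant multiple of every other row — this is a multiplication table with the headers hidden.
Row 4 is 96/48 = 2/1 times row 1, so its entry in column 6 is 8 × 2/1 = 16.
Row 3 is 132/48 = 11/4 times row 1, so its entry in column 5 is 24 × 11/4 = 66.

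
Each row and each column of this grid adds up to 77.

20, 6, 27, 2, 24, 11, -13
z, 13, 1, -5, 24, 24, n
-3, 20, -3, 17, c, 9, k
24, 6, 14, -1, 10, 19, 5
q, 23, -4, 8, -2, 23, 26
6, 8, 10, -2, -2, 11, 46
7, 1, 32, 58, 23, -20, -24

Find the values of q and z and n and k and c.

q = 3, z = 20, n = 0, k = 37, c = 0

The known cells in column 5 total 77, leaving 77 − 77 = 0 for the blank.
The known cells in row 5 total 74, leaving 77 − 74 = 3 for the blank.
The known cells in row 3 total 40, leaving 77 − 40 = 37 for the blank.
The known cells in column 1 total 57, leaving 77 − 57 = 20 for the blank.
The known cells in row 2 total 77, leaving 77 − 77 = 0 for the blank.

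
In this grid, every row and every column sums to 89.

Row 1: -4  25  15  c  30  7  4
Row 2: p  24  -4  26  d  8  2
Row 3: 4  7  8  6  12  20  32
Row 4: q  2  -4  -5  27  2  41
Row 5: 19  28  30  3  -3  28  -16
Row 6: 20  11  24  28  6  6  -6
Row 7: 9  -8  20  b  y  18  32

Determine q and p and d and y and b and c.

q = 26, p = 15, d = 18, y = -1, b = 19, c = 12

Row 1 has -4 + 25 + 15 + 30 + 7 + 4 = 77; the blank must be 89 − 77 = 12.
Row 4 has 2 − 4 − 5 + 27 + 2 + 41 = 63; the blank must be 89 − 63 = 26.
Column 1 has -4 + 4 + 26 + 19 + 20 + 9 = 74; the blank must be 89 − 74 = 15.
Row 2 has 15 + 24 − 4 + 26 + 8 + 2 = 71; the blank must be 89 − 71 = 18.
Column 5 has 30 + 18 + 12 + 27 − 3 + 6 = 90; the blank must be 89 − 90 = -1.
Row 7 has 9 − 8 + 20 − 1 + 18 + 32 = 70; the blank must be 89 − 70 = 19.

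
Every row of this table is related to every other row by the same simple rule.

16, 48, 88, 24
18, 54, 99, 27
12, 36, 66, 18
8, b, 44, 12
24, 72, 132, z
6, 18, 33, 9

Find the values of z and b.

Each row is a constant multiple of every other row — this is a multiplication table with the headers hidden.
Row 5 is 24/16 = 3/2 times row 1, so its entry in column 4 is 24 × 3/2 = 36.
Row 4 is 8/16 = 1/2 times row 1, so its entry in column 2 is 48 × 1/2 = 24.

z = 36, b = 24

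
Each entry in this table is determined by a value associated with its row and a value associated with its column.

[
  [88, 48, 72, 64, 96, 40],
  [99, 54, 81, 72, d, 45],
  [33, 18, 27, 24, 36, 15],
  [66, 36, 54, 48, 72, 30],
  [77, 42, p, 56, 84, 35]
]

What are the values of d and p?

d = 108, p = 63

Each row is a constant multiple of every other row — this is a multiplication table with the headers hidden.
Row 2 is 72/64 = 9/8 times row 1, so its entry in column 5 is 96 × 9/8 = 108.
Row 5 is 56/64 = 7/8 times row 1, so its entry in column 3 is 72 × 7/8 = 63.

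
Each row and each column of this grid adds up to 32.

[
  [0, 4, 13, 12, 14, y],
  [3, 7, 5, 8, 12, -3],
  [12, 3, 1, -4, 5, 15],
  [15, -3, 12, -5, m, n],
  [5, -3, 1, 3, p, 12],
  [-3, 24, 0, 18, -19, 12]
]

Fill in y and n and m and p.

Row 5: 5 − 3 + 1 + 3 + 12 = 18, so its missing entry is 32 − 18 = 14.
Column 5: 14 + 12 + 5 + 14 − 19 = 26, so its missing entry is 32 − 26 = 6.
Row 4: 15 − 3 + 12 − 5 + 6 = 25, so its missing entry is 32 − 25 = 7.
Row 1: 0 + 4 + 13 + 12 + 14 = 43, so its missing entry is 32 − 43 = -11.

y = -11, n = 7, m = 6, p = 14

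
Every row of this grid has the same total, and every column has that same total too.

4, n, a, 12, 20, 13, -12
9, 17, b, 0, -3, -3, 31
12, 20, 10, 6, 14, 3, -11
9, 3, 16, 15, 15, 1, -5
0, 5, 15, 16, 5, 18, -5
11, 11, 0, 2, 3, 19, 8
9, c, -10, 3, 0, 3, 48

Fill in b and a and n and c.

b = 3, a = 20, n = -3, c = 1

Rows 3 and 4 both sum to 54, so that's the common total.
The known cells in row 7 total 53, leaving 54 − 53 = 1 for the blank.
The known cells in column 2 total 57, leaving 54 − 57 = -3 for the blank.
The known cells in row 1 total 34, leaving 54 − 34 = 20 for the blank.
The known cells in row 2 total 51, leaving 54 − 51 = 3 for the blank.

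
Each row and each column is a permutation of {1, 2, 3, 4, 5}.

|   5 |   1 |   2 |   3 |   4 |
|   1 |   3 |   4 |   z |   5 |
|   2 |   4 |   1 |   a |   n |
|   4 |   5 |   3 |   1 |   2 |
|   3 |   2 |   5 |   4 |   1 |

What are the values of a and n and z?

a = 5, n = 3, z = 2

For row 3, column 5: column 5 already has {1, 2, 4, 5}; that leaves 3.
At (row 3, col 4): row 3 already has {1, 2, 3, 4}, so the value is 5.
For row 2, column 4: row 2 already has {1, 3, 4, 5}; that leaves 2.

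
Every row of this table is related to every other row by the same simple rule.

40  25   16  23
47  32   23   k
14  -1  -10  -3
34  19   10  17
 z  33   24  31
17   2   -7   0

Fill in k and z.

k = 30, z = 48

The difference between any two rows is the same in every column — this is an addition table with the headers hidden.
Row 2 minus row 1 is 32 − 25 = 7, so its entry in column 4 is 23 + 7 = 30.
Row 5 minus row 1 is 33 − 25 = 8, so its entry in column 1 is 40 + 8 = 48.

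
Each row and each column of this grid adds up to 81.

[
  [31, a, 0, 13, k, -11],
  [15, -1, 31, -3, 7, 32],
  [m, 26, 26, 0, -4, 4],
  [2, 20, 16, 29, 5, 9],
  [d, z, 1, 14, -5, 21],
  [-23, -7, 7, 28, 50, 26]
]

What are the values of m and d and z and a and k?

The known cells in column 5 total 53, leaving 81 − 53 = 28 for the blank.
The known cells in row 1 total 61, leaving 81 − 61 = 20 for the blank.
The known cells in row 3 total 52, leaving 81 − 52 = 29 for the blank.
The known cells in column 1 total 54, leaving 81 − 54 = 27 for the blank.
The known cells in row 5 total 58, leaving 81 − 58 = 23 for the blank.

m = 29, d = 27, z = 23, a = 20, k = 28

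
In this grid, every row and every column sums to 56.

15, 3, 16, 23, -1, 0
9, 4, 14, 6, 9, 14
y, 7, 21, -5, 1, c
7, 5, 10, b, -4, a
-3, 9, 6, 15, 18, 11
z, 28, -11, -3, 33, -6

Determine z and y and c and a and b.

The known cells in column 4 total 36, leaving 56 − 36 = 20 for the blank.
The known cells in row 6 total 41, leaving 56 − 41 = 15 for the blank.
The known cells in column 1 total 43, leaving 56 − 43 = 13 for the blank.
The known cells in row 3 total 37, leaving 56 − 37 = 19 for the blank.
The known cells in row 4 total 38, leaving 56 − 38 = 18 for the blank.

z = 15, y = 13, c = 19, a = 18, b = 20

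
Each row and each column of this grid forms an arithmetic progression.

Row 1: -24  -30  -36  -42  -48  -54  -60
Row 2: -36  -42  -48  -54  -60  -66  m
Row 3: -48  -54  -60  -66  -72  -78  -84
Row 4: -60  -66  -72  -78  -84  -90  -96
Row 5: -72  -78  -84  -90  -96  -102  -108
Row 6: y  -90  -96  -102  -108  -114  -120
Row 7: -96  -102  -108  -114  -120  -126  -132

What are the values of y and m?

Along each row the entries change by -6 per step; down each column they change by -12.
Row 6: from -90 at column 2, stepping by -6 to column 1 gives -84.
Row 2: from -36 at column 1, stepping by -6 to column 7 gives -72.

y = -84, m = -72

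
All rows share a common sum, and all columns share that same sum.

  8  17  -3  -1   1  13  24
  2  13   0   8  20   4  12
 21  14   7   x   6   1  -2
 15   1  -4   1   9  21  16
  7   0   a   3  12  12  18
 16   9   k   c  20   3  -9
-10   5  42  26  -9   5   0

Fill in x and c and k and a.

x = 12, c = 10, k = 10, a = 7

Rows 1 and 2 both sum to 59, so that's the common total.
Row 3 has 21 + 14 + 7 + 6 + 1 − 2 = 47; the blank must be 59 − 47 = 12.
Column 4 has -1 + 8 + 12 + 1 + 3 + 26 = 49; the blank must be 59 − 49 = 10.
Row 5 has 7 + 0 + 3 + 12 + 12 + 18 = 52; the blank must be 59 − 52 = 7.
Row 6 has 16 + 9 + 10 + 20 + 3 − 9 = 49; the blank must be 59 − 49 = 10.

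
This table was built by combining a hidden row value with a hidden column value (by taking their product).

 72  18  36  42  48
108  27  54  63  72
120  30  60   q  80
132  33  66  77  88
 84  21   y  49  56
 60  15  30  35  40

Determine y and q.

y = 42, q = 70

Each row is a constant multiple of every other row — this is a multiplication table with the headers hidden.
Row 5 is 21/18 = 7/6 times row 1, so its entry in column 3 is 36 × 7/6 = 42.
Row 3 is 30/18 = 5/3 times row 1, so its entry in column 4 is 42 × 5/3 = 70.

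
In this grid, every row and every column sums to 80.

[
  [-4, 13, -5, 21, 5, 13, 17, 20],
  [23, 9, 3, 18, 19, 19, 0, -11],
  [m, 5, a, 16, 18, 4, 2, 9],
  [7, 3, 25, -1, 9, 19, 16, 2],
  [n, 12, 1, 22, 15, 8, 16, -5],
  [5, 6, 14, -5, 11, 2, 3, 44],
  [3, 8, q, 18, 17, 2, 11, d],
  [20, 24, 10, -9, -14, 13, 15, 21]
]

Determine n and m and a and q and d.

Row 5 has 12 + 1 + 22 + 15 + 8 + 16 − 5 = 69; the blank must be 80 − 69 = 11.
Column 1 has -4 + 23 + 7 + 11 + 5 + 3 + 20 = 65; the blank must be 80 − 65 = 15.
Column 8 has 20 − 11 + 9 + 2 − 5 + 44 + 21 = 80; the blank must be 80 − 80 = 0.
Row 7 has 3 + 8 + 18 + 17 + 2 + 11 + 0 = 59; the blank must be 80 − 59 = 21.
Row 3 has 15 + 5 + 16 + 18 + 4 + 2 + 9 = 69; the blank must be 80 − 69 = 11.

n = 11, m = 15, a = 11, q = 21, d = 0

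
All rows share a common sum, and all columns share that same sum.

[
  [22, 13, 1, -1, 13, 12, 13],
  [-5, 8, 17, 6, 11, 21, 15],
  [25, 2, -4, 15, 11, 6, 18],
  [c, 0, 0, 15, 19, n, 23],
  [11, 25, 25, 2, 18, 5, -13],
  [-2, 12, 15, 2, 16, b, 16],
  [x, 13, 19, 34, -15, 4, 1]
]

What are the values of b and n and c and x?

b = 14, n = 11, c = 5, x = 17

Rows 1 and 2 both sum to 73, so that's the common total.
The known cells in row 6 total 59, leaving 73 − 59 = 14 for the blank.
The known cells in row 7 total 56, leaving 73 − 56 = 17 for the blank.
The known cells in column 6 total 62, leaving 73 − 62 = 11 for the blank.
The known cells in row 4 total 68, leaving 73 − 68 = 5 for the blank.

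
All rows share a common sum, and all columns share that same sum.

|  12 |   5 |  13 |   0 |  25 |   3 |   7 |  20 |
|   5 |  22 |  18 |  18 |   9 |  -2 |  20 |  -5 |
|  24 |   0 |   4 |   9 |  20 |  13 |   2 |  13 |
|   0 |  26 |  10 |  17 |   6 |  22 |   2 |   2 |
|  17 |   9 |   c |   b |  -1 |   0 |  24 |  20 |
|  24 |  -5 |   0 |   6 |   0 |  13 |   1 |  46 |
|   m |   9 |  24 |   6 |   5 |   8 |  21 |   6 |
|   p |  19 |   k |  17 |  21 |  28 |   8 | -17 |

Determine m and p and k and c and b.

Rows 1 and 2 both sum to 85, so that's the common total.
Column 4 has 0 + 18 + 9 + 17 + 6 + 6 + 17 = 73; the blank must be 85 − 73 = 12.
Row 5 has 17 + 9 + 12 − 1 + 0 + 24 + 20 = 81; the blank must be 85 − 81 = 4.
Column 3 has 13 + 18 + 4 + 10 + 4 + 0 + 24 = 73; the blank must be 85 − 73 = 12.
Row 8 has 19 + 12 + 17 + 21 + 28 + 8 − 17 = 88; the blank must be 85 − 88 = -3.
Row 7 has 9 + 24 + 6 + 5 + 8 + 21 + 6 = 79; the blank must be 85 − 79 = 6.

m = 6, p = -3, k = 12, c = 4, b = 12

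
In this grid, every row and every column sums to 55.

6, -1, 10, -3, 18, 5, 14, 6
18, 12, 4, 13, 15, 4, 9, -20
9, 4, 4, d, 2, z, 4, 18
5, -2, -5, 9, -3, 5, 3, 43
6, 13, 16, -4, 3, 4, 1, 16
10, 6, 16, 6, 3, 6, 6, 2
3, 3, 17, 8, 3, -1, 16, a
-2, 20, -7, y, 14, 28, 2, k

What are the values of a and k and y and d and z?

The known cells in row 7 total 49, leaving 55 − 49 = 6 for the blank.
The known cells in column 8 total 71, leaving 55 − 71 = -16 for the blank.
The known cells in row 8 total 39, leaving 55 − 39 = 16 for the blank.
The known cells in column 4 total 45, leaving 55 − 45 = 10 for the blank.
The known cells in row 3 total 51, leaving 55 − 51 = 4 for the blank.

a = 6, k = -16, y = 16, d = 10, z = 4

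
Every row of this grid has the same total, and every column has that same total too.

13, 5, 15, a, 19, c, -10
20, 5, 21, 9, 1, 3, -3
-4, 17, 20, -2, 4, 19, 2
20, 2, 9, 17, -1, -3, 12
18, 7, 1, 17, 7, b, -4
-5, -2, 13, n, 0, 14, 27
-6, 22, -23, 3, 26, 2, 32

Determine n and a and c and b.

n = 9, a = 3, c = 11, b = 10

Rows 2 and 3 both sum to 56, so that's the common total.
The known cells in row 6 total 47, leaving 56 − 47 = 9 for the blank.
The known cells in row 5 total 46, leaving 56 − 46 = 10 for the blank.
The known cells in column 4 total 53, leaving 56 − 53 = 3 for the blank.
The known cells in row 1 total 45, leaving 56 − 45 = 11 for the blank.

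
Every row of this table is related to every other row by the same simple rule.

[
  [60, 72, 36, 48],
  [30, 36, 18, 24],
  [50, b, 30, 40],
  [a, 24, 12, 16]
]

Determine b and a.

Each row is a constant multiple of every other row — this is a multiplication table with the headers hidden.
Row 3 is 40/48 = 5/6 times row 1, so its entry in column 2 is 72 × 5/6 = 60.
Row 4 is 16/48 = 1/3 times row 1, so its entry in column 1 is 60 × 1/3 = 20.

b = 60, a = 20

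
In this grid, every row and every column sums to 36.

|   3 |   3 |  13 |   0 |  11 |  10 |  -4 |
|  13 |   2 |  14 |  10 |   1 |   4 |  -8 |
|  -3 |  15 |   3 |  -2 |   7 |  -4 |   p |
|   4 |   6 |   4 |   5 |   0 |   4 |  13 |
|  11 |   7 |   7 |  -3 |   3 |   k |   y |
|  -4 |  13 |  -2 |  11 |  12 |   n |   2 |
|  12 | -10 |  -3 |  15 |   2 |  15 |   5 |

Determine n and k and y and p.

Row 6: -4 + 13 − 2 + 11 + 12 + 2 = 32, so its missing entry is 36 − 32 = 4.
Column 6: 10 + 4 − 4 + 4 + 4 + 15 = 33, so its missing entry is 36 − 33 = 3.
Row 5: 11 + 7 + 7 − 3 + 3 + 3 = 28, so its missing entry is 36 − 28 = 8.
Row 3: -3 + 15 + 3 − 2 + 7 − 4 = 16, so its missing entry is 36 − 16 = 20.

n = 4, k = 3, y = 8, p = 20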